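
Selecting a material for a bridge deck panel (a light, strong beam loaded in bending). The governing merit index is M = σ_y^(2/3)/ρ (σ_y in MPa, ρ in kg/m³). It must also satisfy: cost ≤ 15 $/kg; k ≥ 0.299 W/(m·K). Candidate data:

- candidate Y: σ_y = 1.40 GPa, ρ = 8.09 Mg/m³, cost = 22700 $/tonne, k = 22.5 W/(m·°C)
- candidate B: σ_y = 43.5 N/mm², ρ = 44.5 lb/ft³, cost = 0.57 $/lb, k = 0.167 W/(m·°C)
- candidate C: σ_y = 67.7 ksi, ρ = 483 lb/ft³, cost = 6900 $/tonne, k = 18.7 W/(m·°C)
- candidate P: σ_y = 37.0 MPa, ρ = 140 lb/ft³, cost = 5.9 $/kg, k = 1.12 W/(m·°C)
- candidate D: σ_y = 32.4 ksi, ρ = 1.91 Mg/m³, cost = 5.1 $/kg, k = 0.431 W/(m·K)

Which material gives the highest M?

Screen on constraints: cost ≤ 15 $/kg; k ≥ 0.299 W/(m·K). Survivors: candidate C, candidate P, candidate D.
After converting to SI:
  candidate C: σ_y = 466.8 MPa, ρ = 7737 kg/m³
  candidate P: σ_y = 37.00 MPa, ρ = 2243 kg/m³
  candidate D: σ_y = 223.4 MPa, ρ = 1910 kg/m³
  candidate D: M = 19.3×10⁻³
  candidate C: M = 7.78×10⁻³
  candidate P: M = 4.95×10⁻³
Candidate D ranks first.

candidate D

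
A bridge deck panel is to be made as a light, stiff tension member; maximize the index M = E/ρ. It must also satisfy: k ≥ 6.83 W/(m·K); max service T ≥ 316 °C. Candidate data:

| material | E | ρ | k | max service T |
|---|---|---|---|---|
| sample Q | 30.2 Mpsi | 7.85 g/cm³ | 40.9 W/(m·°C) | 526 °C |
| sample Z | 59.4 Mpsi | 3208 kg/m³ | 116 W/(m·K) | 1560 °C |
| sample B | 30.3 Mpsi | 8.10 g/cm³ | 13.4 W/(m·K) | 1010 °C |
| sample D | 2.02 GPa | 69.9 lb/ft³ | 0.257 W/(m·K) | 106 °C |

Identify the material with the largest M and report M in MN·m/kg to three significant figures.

sample Z, M = 128 MN·m/kg

Screen on constraints: k ≥ 6.83 W/(m·K); max service T ≥ 316 °C. Survivors: sample Q, sample Z, sample B.
Putting every candidate on a common basis:
  sample Q: E = 208.2 GPa, ρ = 7850 kg/m³
  sample Z: E = 409.5 GPa, ρ = 3208 kg/m³
  sample B: E = 208.9 GPa, ρ = 8100 kg/m³
  sample Z: M = 128 MN·m/kg
  sample Q: M = 26.5 MN·m/kg
  sample B: M = 25.8 MN·m/kg
The maximum is for sample Z.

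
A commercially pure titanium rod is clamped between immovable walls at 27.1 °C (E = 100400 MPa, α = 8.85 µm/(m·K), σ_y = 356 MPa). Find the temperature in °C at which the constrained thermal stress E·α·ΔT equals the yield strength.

428 °C

E = 100400 MPa = 100.4 GPa.
E·α·ΔT = 356.0 MPa ⇒ ΔT = 356.0 / (100.4×10³ × 8.85×10⁻⁶) = 400.7 K.
T = 27.1 + 400.7 = 427.8 °C.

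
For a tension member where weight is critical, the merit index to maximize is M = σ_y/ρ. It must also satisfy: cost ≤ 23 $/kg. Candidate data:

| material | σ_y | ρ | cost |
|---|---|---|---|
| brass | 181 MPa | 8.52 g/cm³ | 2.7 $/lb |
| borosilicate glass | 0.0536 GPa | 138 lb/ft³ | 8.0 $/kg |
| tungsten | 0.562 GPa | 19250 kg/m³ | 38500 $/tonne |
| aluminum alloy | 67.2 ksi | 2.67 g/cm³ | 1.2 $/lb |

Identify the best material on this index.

aluminum alloy

Screen on constraints: cost ≤ 23 $/kg. Survivors: brass, borosilicate glass, aluminum alloy.
In SI units:
  brass: σ_y = 181.0 MPa, ρ = 8520 kg/m³
  borosilicate glass: σ_y = 53.60 MPa, ρ = 2211 kg/m³
  aluminum alloy: σ_y = 463.3 MPa, ρ = 2670 kg/m³
  aluminum alloy: M = 174 kN·m/kg
  borosilicate glass: M = 24.2 kN·m/kg
  brass: M = 21.2 kN·m/kg
The maximum is for aluminum alloy.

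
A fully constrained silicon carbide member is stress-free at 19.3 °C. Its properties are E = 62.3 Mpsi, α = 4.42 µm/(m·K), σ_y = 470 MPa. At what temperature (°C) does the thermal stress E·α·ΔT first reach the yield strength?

E = 62.3 Mpsi = 429.5 GPa.
E·α·ΔT = 470.0 MPa ⇒ ΔT = 470.0 / (429.5×10³ × 4.42×10⁻⁶) = 247.6 K.
T = 19.3 + 247.6 = 266.9 °C.

267 °C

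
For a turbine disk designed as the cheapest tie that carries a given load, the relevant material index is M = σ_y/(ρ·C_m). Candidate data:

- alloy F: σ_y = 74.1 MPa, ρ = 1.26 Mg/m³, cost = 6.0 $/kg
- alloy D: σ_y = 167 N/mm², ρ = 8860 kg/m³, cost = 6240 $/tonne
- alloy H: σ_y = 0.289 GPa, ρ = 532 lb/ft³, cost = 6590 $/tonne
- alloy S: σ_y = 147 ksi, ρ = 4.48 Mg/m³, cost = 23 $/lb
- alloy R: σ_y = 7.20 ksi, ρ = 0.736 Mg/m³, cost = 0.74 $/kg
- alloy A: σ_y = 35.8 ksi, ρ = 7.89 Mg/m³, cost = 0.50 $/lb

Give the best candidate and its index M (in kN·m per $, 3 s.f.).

alloy R, M = 91.1 kN·m per $

Convert each candidate to consistent units, then evaluate M:
  alloy F: σ_y = 74.10 MPa, ρ = 1260 kg/m³, cost = 6.000 $/kg
  alloy D: σ_y = 167.0 MPa, ρ = 8860 kg/m³, cost = 6.240 $/kg
  alloy H: σ_y = 289.0 MPa, ρ = 8522 kg/m³, cost = 6.590 $/kg
  alloy S: σ_y = 1014 MPa, ρ = 4480 kg/m³, cost = 50.71 $/kg
  alloy R: σ_y = 49.64 MPa, ρ = 736.0 kg/m³, cost = 0.7400 $/kg
  alloy A: σ_y = 246.8 MPa, ρ = 7890 kg/m³, cost = 1.102 $/kg
  alloy R: M = 91.1 kN·m per $
  alloy A: M = 28.4 kN·m per $
  alloy F: M = 9.80 kN·m per $
  alloy H: M = 5.15 kN·m per $
  alloy S: M = 4.46 kN·m per $
  alloy D: M = 3.02 kN·m per $
The maximum is for alloy R.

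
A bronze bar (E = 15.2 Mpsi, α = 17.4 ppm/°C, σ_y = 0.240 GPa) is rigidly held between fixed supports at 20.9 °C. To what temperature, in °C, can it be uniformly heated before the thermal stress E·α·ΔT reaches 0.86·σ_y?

134 °C

E = 15.2 Mpsi = 104.8 GPa.
σ_y = 0.240 GPa = 240.0 MPa.
E·α·ΔT = 206.4 MPa ⇒ ΔT = 206.4 / (104.8×10³ × 17.4×10⁻⁶) = 113.2 K.
T = 20.9 + 113.2 = 134.1 °C.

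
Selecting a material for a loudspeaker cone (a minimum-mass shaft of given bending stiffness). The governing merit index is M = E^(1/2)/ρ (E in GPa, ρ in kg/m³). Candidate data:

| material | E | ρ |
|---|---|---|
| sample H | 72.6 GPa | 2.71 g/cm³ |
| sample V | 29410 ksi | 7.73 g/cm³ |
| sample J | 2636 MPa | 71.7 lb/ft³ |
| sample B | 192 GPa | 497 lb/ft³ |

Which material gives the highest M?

In SI units:
  sample H: E = 72.60 GPa, ρ = 2710 kg/m³
  sample V: E = 202.8 GPa, ρ = 7730 kg/m³
  sample J: E = 2.636 GPa, ρ = 1149 kg/m³
  sample B: E = 192.0 GPa, ρ = 7961 kg/m³
  sample H: M = 3.14×10⁻³
  sample V: M = 1.84×10⁻³
  sample B: M = 1.74×10⁻³
  sample J: M = 1.41×10⁻³
The maximum is for sample H.

sample H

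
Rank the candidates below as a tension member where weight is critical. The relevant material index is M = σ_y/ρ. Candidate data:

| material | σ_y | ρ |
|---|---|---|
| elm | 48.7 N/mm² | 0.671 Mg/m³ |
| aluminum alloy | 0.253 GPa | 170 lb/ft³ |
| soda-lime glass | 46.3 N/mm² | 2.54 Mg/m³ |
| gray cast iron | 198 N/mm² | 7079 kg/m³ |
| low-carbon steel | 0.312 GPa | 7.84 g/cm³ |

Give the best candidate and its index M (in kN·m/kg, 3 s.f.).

aluminum alloy, M = 92.9 kN·m/kg

Putting every candidate on a common basis:
  elm: σ_y = 48.70 MPa, ρ = 671.0 kg/m³
  aluminum alloy: σ_y = 253.0 MPa, ρ = 2723 kg/m³
  soda-lime glass: σ_y = 46.30 MPa, ρ = 2540 kg/m³
  gray cast iron: σ_y = 198.0 MPa, ρ = 7079 kg/m³
  low-carbon steel: σ_y = 312.0 MPa, ρ = 7840 kg/m³
  aluminum alloy: M = 92.9 kN·m/kg
  elm: M = 72.6 kN·m/kg
  low-carbon steel: M = 39.8 kN·m/kg
  gray cast iron: M = 28.0 kN·m/kg
  soda-lime glass: M = 18.2 kN·m/kg
The maximum is for aluminum alloy.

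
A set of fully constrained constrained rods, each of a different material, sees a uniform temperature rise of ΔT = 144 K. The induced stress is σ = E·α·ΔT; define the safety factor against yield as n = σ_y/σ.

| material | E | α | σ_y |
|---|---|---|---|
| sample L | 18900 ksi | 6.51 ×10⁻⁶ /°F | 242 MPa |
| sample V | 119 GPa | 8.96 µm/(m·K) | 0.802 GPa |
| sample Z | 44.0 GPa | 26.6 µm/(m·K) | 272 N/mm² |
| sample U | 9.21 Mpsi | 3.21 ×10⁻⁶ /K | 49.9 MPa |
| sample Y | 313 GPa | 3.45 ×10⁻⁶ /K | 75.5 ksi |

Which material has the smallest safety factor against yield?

sample L

Per material, after unit conversion:
  sample L: E = 130.3, α = 11.7, σ_y = 242.0 → σ = 220 MPa, n = 1.10
  sample V: E = 119.0, α = 8.96, σ_y = 802.0 → σ = 154 MPa, n = 5.22
  sample Z: E = 44.00, α = 26.6, σ_y = 272.0 → σ = 169 MPa, n = 1.61
  sample U: E = 63.50, α = 3.21, σ_y = 49.90 → σ = 29.4 MPa, n = 1.70
  sample Y: E = 313.0, α = 3.45, σ_y = 520.6 → σ = 155 MPa, n = 3.35
The minimum is sample L at n = 1.10.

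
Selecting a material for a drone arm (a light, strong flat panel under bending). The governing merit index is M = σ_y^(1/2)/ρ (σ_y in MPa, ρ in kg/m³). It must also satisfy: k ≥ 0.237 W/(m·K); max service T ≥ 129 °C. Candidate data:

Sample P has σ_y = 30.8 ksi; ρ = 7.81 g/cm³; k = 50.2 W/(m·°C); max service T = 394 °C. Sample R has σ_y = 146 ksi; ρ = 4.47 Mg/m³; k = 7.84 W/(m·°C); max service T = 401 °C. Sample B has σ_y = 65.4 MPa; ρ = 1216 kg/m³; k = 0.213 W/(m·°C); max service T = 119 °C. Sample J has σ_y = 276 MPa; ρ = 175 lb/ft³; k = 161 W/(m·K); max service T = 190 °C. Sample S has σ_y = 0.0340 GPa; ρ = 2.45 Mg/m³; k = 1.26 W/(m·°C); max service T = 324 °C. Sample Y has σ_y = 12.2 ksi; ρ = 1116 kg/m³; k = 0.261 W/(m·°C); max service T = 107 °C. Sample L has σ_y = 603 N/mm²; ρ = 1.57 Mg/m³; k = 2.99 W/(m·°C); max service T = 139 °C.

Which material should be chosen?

sample L

Screen on constraints: k ≥ 0.237 W/(m·K); max service T ≥ 129 °C. Survivors: sample P, sample R, sample J, sample S, sample L.
After converting to SI:
  sample P: σ_y = 212.4 MPa, ρ = 7810 kg/m³
  sample R: σ_y = 1007 MPa, ρ = 4470 kg/m³
  sample J: σ_y = 276.0 MPa, ρ = 2803 kg/m³
  sample S: σ_y = 34.00 MPa, ρ = 2450 kg/m³
  sample L: σ_y = 603.0 MPa, ρ = 1570 kg/m³
  sample L: M = 15.6×10⁻³
  sample R: M = 7.10×10⁻³
  sample J: M = 5.93×10⁻³
  sample S: M = 2.38×10⁻³
  sample P: M = 1.87×10⁻³
The maximum is for sample L.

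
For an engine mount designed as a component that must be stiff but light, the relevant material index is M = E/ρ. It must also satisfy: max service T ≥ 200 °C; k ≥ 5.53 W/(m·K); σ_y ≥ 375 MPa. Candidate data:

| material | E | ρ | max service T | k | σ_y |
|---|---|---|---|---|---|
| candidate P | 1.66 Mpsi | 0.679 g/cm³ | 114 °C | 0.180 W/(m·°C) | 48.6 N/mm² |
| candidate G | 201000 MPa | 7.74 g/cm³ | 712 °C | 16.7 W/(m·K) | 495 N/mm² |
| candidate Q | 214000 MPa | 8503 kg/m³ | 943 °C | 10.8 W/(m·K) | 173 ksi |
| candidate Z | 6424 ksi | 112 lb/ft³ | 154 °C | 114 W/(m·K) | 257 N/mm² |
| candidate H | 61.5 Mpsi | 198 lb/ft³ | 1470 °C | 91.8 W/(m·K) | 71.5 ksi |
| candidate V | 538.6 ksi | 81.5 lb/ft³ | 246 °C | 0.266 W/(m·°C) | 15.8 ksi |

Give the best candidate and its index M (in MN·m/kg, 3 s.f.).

candidate H, M = 134 MN·m/kg

Screen on constraints: max service T ≥ 200 °C; k ≥ 5.53 W/(m·K); σ_y ≥ 375 MPa. Survivors: candidate G, candidate Q, candidate H.
Convert each candidate to consistent units, then evaluate M:
  candidate G: E = 201.0 GPa, ρ = 7740 kg/m³
  candidate Q: E = 214.0 GPa, ρ = 8503 kg/m³
  candidate H: E = 424.0 GPa, ρ = 3172 kg/m³
  candidate H: M = 134 MN·m/kg
  candidate G: M = 26.0 MN·m/kg
  candidate Q: M = 25.2 MN·m/kg
Candidate H has the largest M.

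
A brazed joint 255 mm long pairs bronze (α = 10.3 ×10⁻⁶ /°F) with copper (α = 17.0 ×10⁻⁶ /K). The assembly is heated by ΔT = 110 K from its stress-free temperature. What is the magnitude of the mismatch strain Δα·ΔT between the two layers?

1.69×10⁻⁴

bronze: α = 10.3×10⁻⁶/°F × 9/5 = 18.5×10⁻⁶/K.
Δα = |18.5 − 17.0|×10⁻⁶/K = 1.54×10⁻⁶/K.
Mismatch strain = Δα·ΔT = 1.54×10⁻⁶ × 110.0 = 1.69×10⁻⁴.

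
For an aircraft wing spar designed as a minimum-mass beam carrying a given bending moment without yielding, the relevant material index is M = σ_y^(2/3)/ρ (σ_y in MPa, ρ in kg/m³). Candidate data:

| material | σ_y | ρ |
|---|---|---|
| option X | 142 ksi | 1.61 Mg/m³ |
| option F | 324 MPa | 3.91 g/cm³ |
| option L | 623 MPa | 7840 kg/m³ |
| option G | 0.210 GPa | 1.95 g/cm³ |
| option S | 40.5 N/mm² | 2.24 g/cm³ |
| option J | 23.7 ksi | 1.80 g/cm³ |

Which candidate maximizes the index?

Convert each candidate to consistent units, then evaluate M:
  option X: σ_y = 979.1 MPa, ρ = 1610 kg/m³
  option F: σ_y = 324.0 MPa, ρ = 3910 kg/m³
  option L: σ_y = 623.0 MPa, ρ = 7840 kg/m³
  option G: σ_y = 210.0 MPa, ρ = 1950 kg/m³
  option S: σ_y = 40.50 MPa, ρ = 2240 kg/m³
  option J: σ_y = 163.4 MPa, ρ = 1800 kg/m³
  option X: M = 61.2×10⁻³
  option G: M = 18.1×10⁻³
  option J: M = 16.6×10⁻³
  option F: M = 12.1×10⁻³
  option L: M = 9.30×10⁻³
  option S: M = 5.26×10⁻³
The maximum is for option X.

option X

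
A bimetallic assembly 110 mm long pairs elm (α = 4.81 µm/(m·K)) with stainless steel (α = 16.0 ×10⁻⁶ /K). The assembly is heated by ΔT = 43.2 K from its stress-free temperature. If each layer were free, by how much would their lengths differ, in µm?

Δα = |4.81 − 16.0|×10⁻⁶/K = 11.2×10⁻⁶/K.
ΔL_mismatch = Δα·L·ΔT = 11.2×10⁻⁶ × 110.0 mm × 43.2 K = 53.2 µm.

53.2 µm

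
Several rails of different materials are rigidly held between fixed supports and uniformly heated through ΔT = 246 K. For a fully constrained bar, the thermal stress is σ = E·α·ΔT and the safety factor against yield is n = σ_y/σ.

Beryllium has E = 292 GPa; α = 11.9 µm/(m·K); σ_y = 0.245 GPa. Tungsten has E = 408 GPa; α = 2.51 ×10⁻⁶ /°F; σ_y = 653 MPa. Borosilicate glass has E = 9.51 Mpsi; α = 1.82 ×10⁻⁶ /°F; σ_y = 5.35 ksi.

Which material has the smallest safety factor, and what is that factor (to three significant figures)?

beryllium, n = 0.287

Per material, after unit conversion:
  beryllium: E = 292.0, α = 11.9, σ_y = 245.0 → σ = 855 MPa, n = 0.287
  tungsten: E = 408.0, α = 4.52, σ_y = 653.0 → σ = 453 MPa, n = 1.44
  borosilicate glass: E = 65.57, α = 3.28, σ_y = 36.89 → σ = 52.8 MPa, n = 0.698
Beryllium has the lowest safety factor, n = 0.287.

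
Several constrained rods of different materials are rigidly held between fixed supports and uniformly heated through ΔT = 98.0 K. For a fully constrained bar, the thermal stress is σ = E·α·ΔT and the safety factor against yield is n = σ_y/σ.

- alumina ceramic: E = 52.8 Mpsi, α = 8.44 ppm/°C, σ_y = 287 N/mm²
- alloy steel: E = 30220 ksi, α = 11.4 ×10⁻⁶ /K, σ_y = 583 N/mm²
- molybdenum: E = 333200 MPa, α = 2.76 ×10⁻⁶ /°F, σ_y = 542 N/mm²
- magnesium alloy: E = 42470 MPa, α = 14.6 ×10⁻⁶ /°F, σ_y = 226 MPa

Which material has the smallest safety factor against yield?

alumina ceramic

With everything in SI (GPa, ×10⁻⁶/K, MPa):
  alumina ceramic: E = 364.0, α = 8.44, σ_y = 287.0 → σ = 301 MPa, n = 0.953
  alloy steel: E = 208.4, α = 11.4, σ_y = 583.0 → σ = 233 MPa, n = 2.50
  molybdenum: E = 333.2, α = 4.97, σ_y = 542.0 → σ = 162 MPa, n = 3.34
  magnesium alloy: E = 42.47, α = 26.3, σ_y = 226.0 → σ = 109 MPa, n = 2.07
Alumina ceramic has the lowest safety factor, n = 0.953.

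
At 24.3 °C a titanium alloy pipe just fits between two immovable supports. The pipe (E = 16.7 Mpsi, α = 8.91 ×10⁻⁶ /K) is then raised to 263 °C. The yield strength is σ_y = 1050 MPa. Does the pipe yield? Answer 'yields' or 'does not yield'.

does not yield

E = 16.7 Mpsi = 115.1 GPa.
ΔT = 238.7 K. Constrained thermal stress σ = E·α·ΔT = 115.1×10³ MPa × 8.91×10⁻⁶ × 238.7 = 245 MPa (compressive).
Compare to σ_y = 1050 MPa: σ < σ_y, so it does not yield.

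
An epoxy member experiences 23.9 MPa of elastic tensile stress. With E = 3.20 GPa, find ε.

ε = σ/E = 23.9 / 3200 = 7.47×10⁻³.

7.47×10⁻³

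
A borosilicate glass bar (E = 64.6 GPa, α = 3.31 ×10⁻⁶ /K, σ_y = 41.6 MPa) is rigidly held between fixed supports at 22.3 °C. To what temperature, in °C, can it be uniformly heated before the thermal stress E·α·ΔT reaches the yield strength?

217 °C

E·α·ΔT = 41.60 MPa ⇒ ΔT = 41.60 / (64.60×10³ × 3.31×10⁻⁶) = 194.6 K.
T = 22.3 + 194.6 = 216.9 °C.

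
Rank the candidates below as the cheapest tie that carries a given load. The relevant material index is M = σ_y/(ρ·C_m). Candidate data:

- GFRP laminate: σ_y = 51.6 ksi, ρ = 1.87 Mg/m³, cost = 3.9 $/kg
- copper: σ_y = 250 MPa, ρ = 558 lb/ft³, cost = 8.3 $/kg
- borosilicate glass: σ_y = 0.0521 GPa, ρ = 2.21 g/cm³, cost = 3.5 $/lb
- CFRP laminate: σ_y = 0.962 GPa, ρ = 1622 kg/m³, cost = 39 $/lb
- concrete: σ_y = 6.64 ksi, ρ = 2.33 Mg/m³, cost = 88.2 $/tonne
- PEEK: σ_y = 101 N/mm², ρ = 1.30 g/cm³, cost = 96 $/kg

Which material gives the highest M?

Putting every candidate on a common basis:
  GFRP laminate: σ_y = 355.8 MPa, ρ = 1870 kg/m³, cost = 3.900 $/kg
  copper: σ_y = 250.0 MPa, ρ = 8938 kg/m³, cost = 8.300 $/kg
  borosilicate glass: σ_y = 52.10 MPa, ρ = 2210 kg/m³, cost = 7.716 $/kg
  CFRP laminate: σ_y = 962.0 MPa, ρ = 1622 kg/m³, cost = 85.98 $/kg
  concrete: σ_y = 45.78 MPa, ρ = 2330 kg/m³, cost = 0.08820 $/kg
  PEEK: σ_y = 101.0 MPa, ρ = 1300 kg/m³, cost = 96.00 $/kg
  concrete: M = 223 kN·m per $
  GFRP laminate: M = 48.8 kN·m per $
  CFRP laminate: M = 6.90 kN·m per $
  copper: M = 3.37 kN·m per $
  borosilicate glass: M = 3.06 kN·m per $
  PEEK: M = 0.809 kN·m per $
The maximum is for concrete.

concrete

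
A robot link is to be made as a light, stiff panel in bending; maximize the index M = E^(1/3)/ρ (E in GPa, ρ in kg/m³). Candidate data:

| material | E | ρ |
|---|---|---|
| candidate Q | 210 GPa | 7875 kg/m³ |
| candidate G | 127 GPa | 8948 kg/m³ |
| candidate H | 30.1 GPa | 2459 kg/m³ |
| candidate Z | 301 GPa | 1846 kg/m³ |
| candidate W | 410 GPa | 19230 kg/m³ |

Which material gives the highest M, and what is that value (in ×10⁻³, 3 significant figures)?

Per-candidate index values:
  candidate Z: M = 3.63×10⁻³
  candidate H: M = 1.27×10⁻³
  candidate Q: M = 0.755×10⁻³
  candidate G: M = 0.562×10⁻³
  candidate W: M = 0.386×10⁻³
Candidate Z ranks first.

candidate Z, M = 3.63×10⁻³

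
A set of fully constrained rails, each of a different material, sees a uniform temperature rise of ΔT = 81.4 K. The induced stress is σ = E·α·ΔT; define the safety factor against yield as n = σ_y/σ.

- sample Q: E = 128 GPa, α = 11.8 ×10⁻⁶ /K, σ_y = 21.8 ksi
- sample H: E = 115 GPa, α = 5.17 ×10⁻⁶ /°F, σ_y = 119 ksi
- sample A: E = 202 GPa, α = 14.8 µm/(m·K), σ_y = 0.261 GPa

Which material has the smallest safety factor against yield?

sample A

With everything in SI (GPa, ×10⁻⁶/K, MPa):
  sample Q: E = 128.0, α = 11.8, σ_y = 150.3 → σ = 123 MPa, n = 1.22
  sample H: E = 115.0, α = 9.31, σ_y = 820.5 → σ = 87.1 MPa, n = 9.42
  sample A: E = 202.0, α = 14.8, σ_y = 261.0 → σ = 243 MPa, n = 1.07
Smallest n: sample A with n = 1.07.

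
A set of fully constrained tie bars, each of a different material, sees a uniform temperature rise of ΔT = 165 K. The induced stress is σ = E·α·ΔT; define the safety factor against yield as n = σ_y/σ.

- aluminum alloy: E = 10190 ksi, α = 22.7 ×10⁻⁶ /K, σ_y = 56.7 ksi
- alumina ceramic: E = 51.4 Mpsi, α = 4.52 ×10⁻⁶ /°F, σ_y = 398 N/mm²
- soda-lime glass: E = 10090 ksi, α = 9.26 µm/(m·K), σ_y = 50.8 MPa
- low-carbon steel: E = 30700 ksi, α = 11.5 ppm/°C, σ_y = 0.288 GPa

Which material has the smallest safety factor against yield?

With everything in SI (GPa, ×10⁻⁶/K, MPa):
  aluminum alloy: E = 70.26, α = 22.7, σ_y = 390.9 → σ = 263 MPa, n = 1.49
  alumina ceramic: E = 354.4, α = 8.14, σ_y = 398.0 → σ = 476 MPa, n = 0.837
  soda-lime glass: E = 69.57, α = 9.26, σ_y = 50.80 → σ = 106 MPa, n = 0.478
  low-carbon steel: E = 211.7, α = 11.5, σ_y = 288.0 → σ = 402 MPa, n = 0.717
Smallest n: soda-lime glass with n = 0.478.

soda-lime glass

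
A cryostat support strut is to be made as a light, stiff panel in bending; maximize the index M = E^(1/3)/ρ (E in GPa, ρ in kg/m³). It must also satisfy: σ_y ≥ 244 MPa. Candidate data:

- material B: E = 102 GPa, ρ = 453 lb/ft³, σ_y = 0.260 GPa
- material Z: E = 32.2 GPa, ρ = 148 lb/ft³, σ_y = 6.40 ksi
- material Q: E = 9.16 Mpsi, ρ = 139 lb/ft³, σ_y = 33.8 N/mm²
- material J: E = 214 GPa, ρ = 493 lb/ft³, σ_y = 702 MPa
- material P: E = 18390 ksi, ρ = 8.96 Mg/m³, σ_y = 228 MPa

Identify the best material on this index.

material J

Screen on constraints: σ_y ≥ 244 MPa. Survivors: material B, material J.
After converting to SI:
  material B: E = 102.0 GPa, ρ = 7256 kg/m³
  material J: E = 214.0 GPa, ρ = 7897 kg/m³
  material J: M = 0.757×10⁻³
  material B: M = 0.644×10⁻³
The maximum is for material J.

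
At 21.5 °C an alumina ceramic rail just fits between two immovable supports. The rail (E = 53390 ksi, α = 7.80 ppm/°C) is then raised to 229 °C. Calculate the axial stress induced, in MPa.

596 MPa

E = 53390 ksi = 368.1 GPa.
ΔT = 207.5 K. Constrained thermal stress σ = E·α·ΔT = 368.1×10³ MPa × 7.80×10⁻⁶ × 207.5 = 596 MPa (compressive).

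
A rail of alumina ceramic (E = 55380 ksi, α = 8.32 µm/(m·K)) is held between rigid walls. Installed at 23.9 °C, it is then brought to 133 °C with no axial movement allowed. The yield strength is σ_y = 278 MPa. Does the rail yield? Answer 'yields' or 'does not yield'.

yields

E = 55380 ksi = 381.8 GPa.
ΔT = 109.1 K. Constrained thermal stress σ = E·α·ΔT = 381.8×10³ MPa × 8.32×10⁻⁶ × 109.1 = 347 MPa (compressive).
Compare to σ_y = 278 MPa: σ ≥ σ_y, so it yields.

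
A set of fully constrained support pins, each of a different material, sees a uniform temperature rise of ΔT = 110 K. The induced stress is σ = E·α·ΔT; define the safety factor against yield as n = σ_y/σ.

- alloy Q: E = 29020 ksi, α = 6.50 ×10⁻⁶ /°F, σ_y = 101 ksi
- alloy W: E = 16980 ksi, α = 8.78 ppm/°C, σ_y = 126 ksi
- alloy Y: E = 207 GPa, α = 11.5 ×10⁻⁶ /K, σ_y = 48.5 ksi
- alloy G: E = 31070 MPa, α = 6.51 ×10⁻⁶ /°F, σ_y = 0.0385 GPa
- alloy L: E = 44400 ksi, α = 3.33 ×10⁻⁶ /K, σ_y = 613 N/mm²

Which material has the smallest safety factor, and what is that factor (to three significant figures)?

alloy G, n = 0.961

With everything in SI (GPa, ×10⁻⁶/K, MPa):
  alloy Q: E = 200.1, α = 11.7, σ_y = 696.4 → σ = 258 MPa, n = 2.70
  alloy W: E = 117.1, α = 8.78, σ_y = 868.7 → σ = 113 MPa, n = 7.68
  alloy Y: E = 207.0, α = 11.5, σ_y = 334.4 → σ = 262 MPa, n = 1.28
  alloy G: E = 31.07, α = 11.7, σ_y = 38.50 → σ = 40.0 MPa, n = 0.961
  alloy L: E = 306.1, α = 3.33, σ_y = 613.0 → σ = 112 MPa, n = 5.47
The minimum is alloy G at n = 0.961.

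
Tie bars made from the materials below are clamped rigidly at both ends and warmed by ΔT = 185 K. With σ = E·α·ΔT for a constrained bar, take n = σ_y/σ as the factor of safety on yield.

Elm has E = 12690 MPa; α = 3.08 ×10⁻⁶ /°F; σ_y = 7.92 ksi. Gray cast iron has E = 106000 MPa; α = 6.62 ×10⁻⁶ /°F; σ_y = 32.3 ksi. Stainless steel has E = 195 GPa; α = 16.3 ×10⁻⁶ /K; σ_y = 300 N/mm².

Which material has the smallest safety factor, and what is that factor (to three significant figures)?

stainless steel, n = 0.510

Converting E to GPa, α to ×10⁻⁶/K, σ_y to MPa, then σ and n for each:
  elm: E = 12.69, α = 5.54, σ_y = 54.61 → σ = 13.0 MPa, n = 4.20
  gray cast iron: E = 106.0, α = 11.9, σ_y = 222.7 → σ = 234 MPa, n = 0.953
  stainless steel: E = 195.0, α = 16.3, σ_y = 300.0 → σ = 588 MPa, n = 0.510
The minimum is stainless steel at n = 0.510.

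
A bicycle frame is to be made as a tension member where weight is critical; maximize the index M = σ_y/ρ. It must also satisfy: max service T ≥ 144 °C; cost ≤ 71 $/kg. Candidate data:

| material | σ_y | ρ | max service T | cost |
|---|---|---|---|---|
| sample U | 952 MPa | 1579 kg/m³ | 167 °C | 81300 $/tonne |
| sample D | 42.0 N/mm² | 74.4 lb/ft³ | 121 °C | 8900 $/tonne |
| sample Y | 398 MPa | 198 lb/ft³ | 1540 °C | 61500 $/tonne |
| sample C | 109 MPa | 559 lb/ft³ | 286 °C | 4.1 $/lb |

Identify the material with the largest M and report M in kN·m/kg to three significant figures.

sample Y, M = 125 kN·m/kg

Screen on constraints: max service T ≥ 144 °C; cost ≤ 71 $/kg. Survivors: sample Y, sample C.
In SI units:
  sample Y: σ_y = 398.0 MPa, ρ = 3172 kg/m³
  sample C: σ_y = 109.0 MPa, ρ = 8954 kg/m³
  sample Y: M = 125 kN·m/kg
  sample C: M = 12.2 kN·m/kg
Sample Y ranks first.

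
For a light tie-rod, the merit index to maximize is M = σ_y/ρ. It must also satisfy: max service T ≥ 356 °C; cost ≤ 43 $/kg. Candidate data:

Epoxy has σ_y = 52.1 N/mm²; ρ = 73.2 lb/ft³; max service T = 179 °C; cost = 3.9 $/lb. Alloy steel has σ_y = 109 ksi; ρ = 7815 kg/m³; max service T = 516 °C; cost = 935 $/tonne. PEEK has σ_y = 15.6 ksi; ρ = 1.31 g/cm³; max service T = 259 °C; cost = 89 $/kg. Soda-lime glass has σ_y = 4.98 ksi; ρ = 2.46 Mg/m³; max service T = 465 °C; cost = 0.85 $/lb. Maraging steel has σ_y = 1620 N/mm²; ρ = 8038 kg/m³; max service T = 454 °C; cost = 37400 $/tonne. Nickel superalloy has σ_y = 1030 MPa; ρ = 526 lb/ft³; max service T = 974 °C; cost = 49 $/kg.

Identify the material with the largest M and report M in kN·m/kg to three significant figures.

maraging steel, M = 202 kN·m/kg

Screen on constraints: max service T ≥ 356 °C; cost ≤ 43 $/kg. Survivors: alloy steel, soda-lime glass, maraging steel.
Putting every candidate on a common basis:
  alloy steel: σ_y = 751.5 MPa, ρ = 7815 kg/m³
  soda-lime glass: σ_y = 34.34 MPa, ρ = 2460 kg/m³
  maraging steel: σ_y = 1620 MPa, ρ = 8038 kg/m³
  maraging steel: M = 202 kN·m/kg
  alloy steel: M = 96.2 kN·m/kg
  soda-lime glass: M = 14.0 kN·m/kg
The maximum is for maraging steel.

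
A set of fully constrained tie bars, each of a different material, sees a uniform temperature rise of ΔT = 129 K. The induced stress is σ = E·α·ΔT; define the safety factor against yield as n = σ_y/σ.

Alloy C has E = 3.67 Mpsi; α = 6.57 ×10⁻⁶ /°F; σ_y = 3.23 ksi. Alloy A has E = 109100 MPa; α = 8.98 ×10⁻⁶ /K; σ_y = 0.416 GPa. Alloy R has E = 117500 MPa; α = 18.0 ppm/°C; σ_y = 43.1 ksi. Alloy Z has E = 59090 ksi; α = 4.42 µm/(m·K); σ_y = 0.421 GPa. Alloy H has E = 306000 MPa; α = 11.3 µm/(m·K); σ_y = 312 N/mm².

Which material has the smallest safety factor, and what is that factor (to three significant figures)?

alloy C, n = 0.577

Per material, after unit conversion:
  alloy C: E = 25.30, α = 11.8, σ_y = 22.27 → σ = 38.6 MPa, n = 0.577
  alloy A: E = 109.1, α = 8.98, σ_y = 416.0 → σ = 126 MPa, n = 3.29
  alloy R: E = 117.5, α = 18.0, σ_y = 297.2 → σ = 273 MPa, n = 1.09
  alloy Z: E = 407.4, α = 4.42, σ_y = 421.0 → σ = 232 MPa, n = 1.81
  alloy H: E = 306.0, α = 11.3, σ_y = 312.0 → σ = 446 MPa, n = 0.699
The minimum is alloy C at n = 0.577.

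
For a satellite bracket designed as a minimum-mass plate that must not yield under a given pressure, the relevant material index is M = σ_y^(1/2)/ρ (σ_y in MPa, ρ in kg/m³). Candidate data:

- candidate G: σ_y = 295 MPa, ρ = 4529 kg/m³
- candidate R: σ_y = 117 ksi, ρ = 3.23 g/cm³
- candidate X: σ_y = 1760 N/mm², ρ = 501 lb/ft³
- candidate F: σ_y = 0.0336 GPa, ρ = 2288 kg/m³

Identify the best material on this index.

candidate R

In SI units:
  candidate G: σ_y = 295.0 MPa, ρ = 4529 kg/m³
  candidate R: σ_y = 806.7 MPa, ρ = 3230 kg/m³
  candidate X: σ_y = 1760 MPa, ρ = 8025 kg/m³
  candidate F: σ_y = 33.60 MPa, ρ = 2288 kg/m³
  candidate R: M = 8.79×10⁻³
  candidate X: M = 5.23×10⁻³
  candidate G: M = 3.79×10⁻³
  candidate F: M = 2.53×10⁻³
Highest index: candidate R.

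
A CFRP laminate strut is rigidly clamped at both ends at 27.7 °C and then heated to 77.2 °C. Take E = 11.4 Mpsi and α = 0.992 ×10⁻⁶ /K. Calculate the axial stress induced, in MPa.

3.86 MPa

E = 11.4 Mpsi = 78.60 GPa.
ΔT = 49.50 K. Constrained thermal stress σ = E·α·ΔT = 78.60×10³ MPa × 0.992×10⁻⁶ × 49.50 = 3.86 MPa (compressive).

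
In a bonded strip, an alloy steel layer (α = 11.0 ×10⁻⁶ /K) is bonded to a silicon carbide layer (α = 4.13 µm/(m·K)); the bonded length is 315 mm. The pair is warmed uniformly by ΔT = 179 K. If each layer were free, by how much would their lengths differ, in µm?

Δα = |11.0 − 4.13|×10⁻⁶/K = 6.87×10⁻⁶/K.
ΔL_mismatch = Δα·L·ΔT = 6.87×10⁻⁶ × 315.0 mm × 179.0 K = 387 µm.

387 µm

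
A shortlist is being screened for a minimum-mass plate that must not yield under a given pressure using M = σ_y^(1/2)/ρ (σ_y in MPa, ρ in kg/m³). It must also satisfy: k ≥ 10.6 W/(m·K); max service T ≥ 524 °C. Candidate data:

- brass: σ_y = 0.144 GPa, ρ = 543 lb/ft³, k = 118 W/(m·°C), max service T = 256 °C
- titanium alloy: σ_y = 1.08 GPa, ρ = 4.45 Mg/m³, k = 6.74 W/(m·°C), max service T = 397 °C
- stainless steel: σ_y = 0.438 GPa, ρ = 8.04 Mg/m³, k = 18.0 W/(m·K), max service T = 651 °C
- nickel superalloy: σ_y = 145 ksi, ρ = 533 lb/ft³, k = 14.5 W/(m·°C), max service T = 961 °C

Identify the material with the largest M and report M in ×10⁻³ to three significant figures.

nickel superalloy, M = 3.70×10⁻³

Screen on constraints: k ≥ 10.6 W/(m·K); max service T ≥ 524 °C. Survivors: stainless steel, nickel superalloy.
Normalizing units and computing the index:
  stainless steel: σ_y = 438.0 MPa, ρ = 8040 kg/m³
  nickel superalloy: σ_y = 999.7 MPa, ρ = 8538 kg/m³
  nickel superalloy: M = 3.70×10⁻³
  stainless steel: M = 2.60×10⁻³
Highest index: nickel superalloy.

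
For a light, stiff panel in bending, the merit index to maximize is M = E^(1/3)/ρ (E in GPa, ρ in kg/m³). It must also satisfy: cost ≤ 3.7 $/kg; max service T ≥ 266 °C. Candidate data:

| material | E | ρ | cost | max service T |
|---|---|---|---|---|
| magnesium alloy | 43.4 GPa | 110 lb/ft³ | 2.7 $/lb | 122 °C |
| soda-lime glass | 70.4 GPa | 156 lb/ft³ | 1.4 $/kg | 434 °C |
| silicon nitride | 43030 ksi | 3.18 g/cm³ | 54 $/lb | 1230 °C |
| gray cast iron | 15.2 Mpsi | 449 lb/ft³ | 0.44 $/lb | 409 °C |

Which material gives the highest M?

Screen on constraints: cost ≤ 3.7 $/kg; max service T ≥ 266 °C. Survivors: soda-lime glass, gray cast iron.
After converting to SI:
  soda-lime glass: E = 70.40 GPa, ρ = 2499 kg/m³
  gray cast iron: E = 104.8 GPa, ρ = 7192 kg/m³
  soda-lime glass: M = 1.65×10⁻³
  gray cast iron: M = 0.656×10⁻³
Soda-lime glass has the largest M.

soda-lime glass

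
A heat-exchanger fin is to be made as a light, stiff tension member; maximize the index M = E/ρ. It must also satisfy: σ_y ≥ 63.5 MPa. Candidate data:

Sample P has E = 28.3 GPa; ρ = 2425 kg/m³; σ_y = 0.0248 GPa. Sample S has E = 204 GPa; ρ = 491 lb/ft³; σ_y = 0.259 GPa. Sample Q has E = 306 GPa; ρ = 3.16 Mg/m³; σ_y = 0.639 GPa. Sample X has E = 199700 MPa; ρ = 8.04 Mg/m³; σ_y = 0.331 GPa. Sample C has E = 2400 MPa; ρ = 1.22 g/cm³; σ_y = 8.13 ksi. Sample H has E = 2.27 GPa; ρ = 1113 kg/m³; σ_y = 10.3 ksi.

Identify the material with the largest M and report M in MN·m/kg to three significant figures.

sample Q, M = 96.8 MN·m/kg

Screen on constraints: σ_y ≥ 63.5 MPa. Survivors: sample S, sample Q, sample X, sample H.
In SI units:
  sample S: E = 204.0 GPa, ρ = 7865 kg/m³
  sample Q: E = 306.0 GPa, ρ = 3160 kg/m³
  sample X: E = 199.7 GPa, ρ = 8040 kg/m³
  sample H: E = 2.270 GPa, ρ = 1113 kg/m³
  sample Q: M = 96.8 MN·m/kg
  sample S: M = 25.9 MN·m/kg
  sample X: M = 24.8 MN·m/kg
  sample H: M = 2.04 MN·m/kg
Sample Q has the largest M.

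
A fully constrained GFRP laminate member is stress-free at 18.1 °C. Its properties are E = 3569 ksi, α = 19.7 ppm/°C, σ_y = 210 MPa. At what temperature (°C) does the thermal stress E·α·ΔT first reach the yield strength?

451 °C

E = 3569 ksi = 24.61 GPa.
E·α·ΔT = 210.0 MPa ⇒ ΔT = 210.0 / (24.61×10³ × 19.7×10⁻⁶) = 433.2 K.
T = 18.1 + 433.2 = 451.3 °C.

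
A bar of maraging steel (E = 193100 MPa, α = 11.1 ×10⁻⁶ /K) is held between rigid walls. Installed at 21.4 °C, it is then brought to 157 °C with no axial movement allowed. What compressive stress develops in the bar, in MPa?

E = 193100 MPa = 193.1 GPa.
ΔT = 135.6 K. Constrained thermal stress σ = E·α·ΔT = 193.1×10³ MPa × 11.1×10⁻⁶ × 135.6 = 291 MPa (compressive).

291 MPa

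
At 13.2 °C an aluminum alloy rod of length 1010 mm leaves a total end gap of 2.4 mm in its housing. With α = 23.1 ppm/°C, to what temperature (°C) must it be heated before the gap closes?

116 °C

α·L₀·ΔT = 2.4 mm ⇒ ΔT = 2.4 / (23.1×10⁻⁶ × 1010.0) = 102.9 K.
T = 13.2 + 102.9 = 116.1 °C.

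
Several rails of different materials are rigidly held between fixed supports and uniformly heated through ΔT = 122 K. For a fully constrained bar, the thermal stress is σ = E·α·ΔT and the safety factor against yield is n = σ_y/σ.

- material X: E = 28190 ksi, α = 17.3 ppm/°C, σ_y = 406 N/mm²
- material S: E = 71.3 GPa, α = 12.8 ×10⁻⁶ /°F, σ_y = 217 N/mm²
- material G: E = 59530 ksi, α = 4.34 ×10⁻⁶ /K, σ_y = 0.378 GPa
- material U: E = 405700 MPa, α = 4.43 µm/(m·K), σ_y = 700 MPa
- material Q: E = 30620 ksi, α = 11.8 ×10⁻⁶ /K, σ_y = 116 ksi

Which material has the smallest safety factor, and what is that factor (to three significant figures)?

Per material, after unit conversion:
  material X: E = 194.4, α = 17.3, σ_y = 406.0 → σ = 410 MPa, n = 0.990
  material S: E = 71.30, α = 23.0, σ_y = 217.0 → σ = 200 MPa, n = 1.08
  material G: E = 410.4, α = 4.34, σ_y = 378.0 → σ = 217 MPa, n = 1.74
  material U: E = 405.7, α = 4.43, σ_y = 700.0 → σ = 219 MPa, n = 3.19
  material Q: E = 211.1, α = 11.8, σ_y = 799.8 → σ = 304 MPa, n = 2.63
Smallest n: material X with n = 0.990.

material X, n = 0.990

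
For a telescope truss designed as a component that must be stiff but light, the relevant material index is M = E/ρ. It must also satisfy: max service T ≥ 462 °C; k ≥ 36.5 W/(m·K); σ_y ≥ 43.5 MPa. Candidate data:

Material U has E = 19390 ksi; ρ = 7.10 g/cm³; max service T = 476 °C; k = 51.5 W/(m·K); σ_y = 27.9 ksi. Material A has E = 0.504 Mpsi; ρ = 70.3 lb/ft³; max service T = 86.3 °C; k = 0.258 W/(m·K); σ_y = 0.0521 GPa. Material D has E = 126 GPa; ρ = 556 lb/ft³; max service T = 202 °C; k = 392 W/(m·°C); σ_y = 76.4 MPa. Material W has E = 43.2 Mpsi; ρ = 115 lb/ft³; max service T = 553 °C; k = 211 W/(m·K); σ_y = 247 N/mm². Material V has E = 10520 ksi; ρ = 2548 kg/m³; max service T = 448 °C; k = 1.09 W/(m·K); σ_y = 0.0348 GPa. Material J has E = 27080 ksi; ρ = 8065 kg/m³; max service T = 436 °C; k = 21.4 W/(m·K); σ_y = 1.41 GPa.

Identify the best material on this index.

material W

Screen on constraints: max service T ≥ 462 °C; k ≥ 36.5 W/(m·K); σ_y ≥ 43.5 MPa. Survivors: material U, material W.
Putting every candidate on a common basis:
  material U: E = 133.7 GPa, ρ = 7100 kg/m³
  material W: E = 297.9 GPa, ρ = 1842 kg/m³
  material W: M = 162 MN·m/kg
  material U: M = 18.8 MN·m/kg
Highest index: material W.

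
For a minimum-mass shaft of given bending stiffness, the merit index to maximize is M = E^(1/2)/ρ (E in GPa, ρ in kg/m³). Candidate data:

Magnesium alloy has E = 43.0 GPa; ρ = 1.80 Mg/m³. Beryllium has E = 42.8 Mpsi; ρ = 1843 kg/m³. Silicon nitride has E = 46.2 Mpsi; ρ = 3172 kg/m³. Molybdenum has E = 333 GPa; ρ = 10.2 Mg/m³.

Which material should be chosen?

beryllium

Convert each candidate to consistent units, then evaluate M:
  magnesium alloy: E = 43.00 GPa, ρ = 1800 kg/m³
  beryllium: E = 295.1 GPa, ρ = 1843 kg/m³
  silicon nitride: E = 318.5 GPa, ρ = 3172 kg/m³
  molybdenum: E = 333.0 GPa, ρ = 10200 kg/m³
  beryllium: M = 9.32×10⁻³
  silicon nitride: M = 5.63×10⁻³
  magnesium alloy: M = 3.64×10⁻³
  molybdenum: M = 1.79×10⁻³
Beryllium ranks first.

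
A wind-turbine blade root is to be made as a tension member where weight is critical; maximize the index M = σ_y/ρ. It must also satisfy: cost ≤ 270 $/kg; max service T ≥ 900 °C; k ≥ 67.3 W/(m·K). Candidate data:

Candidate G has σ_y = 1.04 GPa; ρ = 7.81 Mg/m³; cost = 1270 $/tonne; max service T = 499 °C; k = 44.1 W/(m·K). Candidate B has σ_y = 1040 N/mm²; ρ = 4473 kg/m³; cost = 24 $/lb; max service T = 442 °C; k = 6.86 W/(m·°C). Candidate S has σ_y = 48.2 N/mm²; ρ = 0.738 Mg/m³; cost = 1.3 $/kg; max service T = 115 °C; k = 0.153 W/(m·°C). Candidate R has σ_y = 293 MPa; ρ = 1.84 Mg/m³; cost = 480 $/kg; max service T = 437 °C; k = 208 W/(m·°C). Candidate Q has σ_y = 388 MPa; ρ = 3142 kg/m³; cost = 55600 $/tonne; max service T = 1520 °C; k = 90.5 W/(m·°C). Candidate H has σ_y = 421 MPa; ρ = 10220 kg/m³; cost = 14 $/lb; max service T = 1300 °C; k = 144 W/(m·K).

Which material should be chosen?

Screen on constraints: cost ≤ 270 $/kg; max service T ≥ 900 °C; k ≥ 67.3 W/(m·K). Survivors: candidate Q, candidate H.
After converting to SI:
  candidate Q: σ_y = 388.0 MPa, ρ = 3142 kg/m³
  candidate H: σ_y = 421.0 MPa, ρ = 10220 kg/m³
  candidate Q: M = 123 kN·m/kg
  candidate H: M = 41.2 kN·m/kg
The maximum is for candidate Q.

candidate Q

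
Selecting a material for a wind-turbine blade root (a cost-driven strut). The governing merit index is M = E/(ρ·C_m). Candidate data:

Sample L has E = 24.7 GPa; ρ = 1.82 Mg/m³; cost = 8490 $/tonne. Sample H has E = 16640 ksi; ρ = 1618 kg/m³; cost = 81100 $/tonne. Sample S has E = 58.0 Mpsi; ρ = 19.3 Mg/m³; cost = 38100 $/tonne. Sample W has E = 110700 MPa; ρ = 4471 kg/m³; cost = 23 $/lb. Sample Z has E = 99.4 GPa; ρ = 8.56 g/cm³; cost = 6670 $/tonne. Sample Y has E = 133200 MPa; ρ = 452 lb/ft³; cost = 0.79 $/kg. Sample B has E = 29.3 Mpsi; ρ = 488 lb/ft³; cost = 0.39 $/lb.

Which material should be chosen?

sample B

Putting every candidate on a common basis:
  sample L: E = 24.70 GPa, ρ = 1820 kg/m³, cost = 8.490 $/kg
  sample H: E = 114.7 GPa, ρ = 1618 kg/m³, cost = 81.10 $/kg
  sample S: E = 399.9 GPa, ρ = 19300 kg/m³, cost = 38.10 $/kg
  sample W: E = 110.7 GPa, ρ = 4471 kg/m³, cost = 50.71 $/kg
  sample Z: E = 99.40 GPa, ρ = 8560 kg/m³, cost = 6.670 $/kg
  sample Y: E = 133.2 GPa, ρ = 7240 kg/m³, cost = 0.7900 $/kg
  sample B: E = 202.0 GPa, ρ = 7817 kg/m³, cost = 0.8598 $/kg
  sample B: M = 30.1 MN·m per $
  sample Y: M = 23.3 MN·m per $
  sample Z: M = 1.74 MN·m per $
  sample L: M = 1.60 MN·m per $
  sample H: M = 0.874 MN·m per $
  sample S: M = 0.544 MN·m per $
  sample W: M = 0.488 MN·m per $
Sample B has the largest M.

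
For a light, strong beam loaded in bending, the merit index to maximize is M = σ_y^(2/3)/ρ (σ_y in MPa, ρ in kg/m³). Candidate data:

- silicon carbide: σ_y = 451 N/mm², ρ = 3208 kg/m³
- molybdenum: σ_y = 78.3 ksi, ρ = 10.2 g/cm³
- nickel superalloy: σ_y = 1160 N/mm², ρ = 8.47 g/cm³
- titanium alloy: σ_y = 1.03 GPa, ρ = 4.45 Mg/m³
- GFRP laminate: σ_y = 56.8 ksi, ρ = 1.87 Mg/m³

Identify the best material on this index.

In SI units:
  silicon carbide: σ_y = 451.0 MPa, ρ = 3208 kg/m³
  molybdenum: σ_y = 539.9 MPa, ρ = 10200 kg/m³
  nickel superalloy: σ_y = 1160 MPa, ρ = 8470 kg/m³
  titanium alloy: σ_y = 1030 MPa, ρ = 4450 kg/m³
  GFRP laminate: σ_y = 391.6 MPa, ρ = 1870 kg/m³
  GFRP laminate: M = 28.6×10⁻³
  titanium alloy: M = 22.9×10⁻³
  silicon carbide: M = 18.3×10⁻³
  nickel superalloy: M = 13.0×10⁻³
  molybdenum: M = 6.50×10⁻³
Highest index: GFRP laminate.

GFRP laminate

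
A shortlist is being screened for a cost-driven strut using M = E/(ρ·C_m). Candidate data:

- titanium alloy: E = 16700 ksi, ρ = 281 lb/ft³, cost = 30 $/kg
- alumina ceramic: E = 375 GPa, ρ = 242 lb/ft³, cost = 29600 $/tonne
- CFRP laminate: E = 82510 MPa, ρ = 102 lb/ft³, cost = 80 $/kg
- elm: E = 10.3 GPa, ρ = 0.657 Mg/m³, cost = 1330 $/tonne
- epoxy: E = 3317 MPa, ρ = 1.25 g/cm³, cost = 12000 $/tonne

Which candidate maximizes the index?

elm

Normalizing units and computing the index:
  titanium alloy: E = 115.1 GPa, ρ = 4501 kg/m³, cost = 30.00 $/kg
  alumina ceramic: E = 375.0 GPa, ρ = 3876 kg/m³, cost = 29.60 $/kg
  CFRP laminate: E = 82.51 GPa, ρ = 1634 kg/m³, cost = 80.00 $/kg
  elm: E = 10.30 GPa, ρ = 657.0 kg/m³, cost = 1.330 $/kg
  epoxy: E = 3.317 GPa, ρ = 1250 kg/m³, cost = 12.00 $/kg
  elm: M = 11.8 MN·m per $
  alumina ceramic: M = 3.27 MN·m per $
  titanium alloy: M = 0.853 MN·m per $
  CFRP laminate: M = 0.631 MN·m per $
  epoxy: M = 0.221 MN·m per $
Elm ranks first.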